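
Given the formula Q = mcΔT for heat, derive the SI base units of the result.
Units of each symbol in Q = mcΔT:
  m (mass): kg
  c (specific heat capacity, in J/(kg·K)): m²/(s²·K)
  ΔT (temperature change): K

Multiplying the contributions: [kg] · [m²/(s²·K)] · [K]
Adding exponents of each base unit: kg: 1, m: 2, s: -2
SI base units of heat: kg·m²/s²

Answer: kg·m²/s²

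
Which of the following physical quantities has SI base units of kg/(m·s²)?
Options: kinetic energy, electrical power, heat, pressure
Checking the SI base units of each option:
  kinetic energy (E = ½mv²): kg·m²/s²  ✗
  electrical power (P = IV): kg·m²/s³  ✗
  heat (Q = mcΔT): kg·m²/s²  ✗
  pressure (P = F/A): kg/(m·s²)  ✓ matches

Only pressure has units kg/(m·s²).

Answer: pressure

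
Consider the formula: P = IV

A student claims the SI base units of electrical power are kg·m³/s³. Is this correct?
Units of each symbol in P = IV:
  I (current): A
  V (voltage, in volts): kg·m²/(s³·A)

Multiplying the contributions: [A] · [kg·m²/(s³·A)]
Adding exponents of each base unit: kg: 1, m: 2, s: -3
SI base units of electrical power: kg·m²/s³

The claimed units kg·m³/s³ (exponents kg: 1, m: 3, s: -3) do not match the derived units kg·m²/s³ (exponents kg: 1, m: 2, s: -3), so the claim is incorrect.

Answer: No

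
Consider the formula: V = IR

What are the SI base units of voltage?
Units of each symbol in V = IR:
  I (current): A
  R (resistance, in ohms): kg·m²/(s³·A²)

Multiplying the contributions: [A] · [kg·m²/(s³·A²)]
Adding exponents of each base unit: kg: 1, m: 2, s: -3, A: -1
SI base units of voltage: kg·m²/(s³·A)

Answer: kg·m²/(s³·A)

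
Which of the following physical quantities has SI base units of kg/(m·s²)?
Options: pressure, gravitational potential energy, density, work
Checking the SI base units of each option:
  pressure (P = F/A): kg/(m·s²)  ✓ matches
  gravitational potential energy (U = -GMm/r): kg·m²/s²  ✗
  density (ρ = m/V): kg/m³  ✗
  work (W = Fd): kg·m²/s²  ✗

Only pressure has units kg/(m·s²).

Answer: pressure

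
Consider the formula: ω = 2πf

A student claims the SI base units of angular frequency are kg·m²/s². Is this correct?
Units of each symbol in ω = 2πf:
  f (frequency): 1/s
  The factor 2π is dimensionless.

Multiplying the contributions: [1/s]
Adding exponents of each base unit: s: -1
SI base units of angular frequency: 1/s

The claimed units kg·m²/s² (exponents kg: 1, m: 2, s: -2) do not match the derived units 1/s (exponents s: -1), so the claim is incorrect.

Answer: No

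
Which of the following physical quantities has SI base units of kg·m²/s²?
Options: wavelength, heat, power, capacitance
Checking the SI base units of each option:
  wavelength (λ = v/f): m  ✗
  heat (Q = mcΔT): kg·m²/s²  ✓ matches
  power (P = W/t): kg·m²/s³  ✗
  capacitance (C = Q/V): s⁴·A²/(kg·m²)  ✗

Only heat has units kg·m²/s².

Answer: heat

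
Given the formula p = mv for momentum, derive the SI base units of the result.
Units of each symbol in p = mv:
  m (mass): kg
  v (velocity): m/s

Multiplying the contributions: [kg] · [m/s]
Adding exponents of each base unit: kg: 1, m: 1, s: -1
SI base units of momentum: kg·m/s

Answer: kg·m/s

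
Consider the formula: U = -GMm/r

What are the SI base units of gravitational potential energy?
Units of each symbol in U = -GMm/r:
  G (gravitational constant): m³/(kg·s²)
  M (mass): kg
  m (mass): kg
  r (distance): m  → in the denominator, contributes 1/m
  The minus sign does not affect the units.

Multiplying the contributions: [m³/(kg·s²)] · [kg] · [kg] · [1/m]
Adding exponents of each base unit: kg: 1, m: 2, s: -2
SI base units of gravitational potential energy: kg·m²/s²

Answer: kg·m²/s²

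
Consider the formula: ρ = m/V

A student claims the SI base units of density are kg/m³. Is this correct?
Units of each symbol in ρ = m/V:
  m (mass): kg
  V (volume): m³  → in the denominator, contributes 1/m³

Multiplying the contributions: [kg] · [1/m³]
Adding exponents of each base unit: kg: 1, m: -3
SI base units of density: kg/m³

The claimed units kg/m³ match the derived units, so the claim is correct.

Answer: Yes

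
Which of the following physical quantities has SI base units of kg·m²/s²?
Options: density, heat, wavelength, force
Checking the SI base units of each option:
  density (ρ = m/V): kg/m³  ✗
  heat (Q = mcΔT): kg·m²/s²  ✓ matches
  wavelength (λ = v/f): m  ✗
  force (F = ma): kg·m/s²  ✗

Only heat has units kg·m²/s².

Answer: heat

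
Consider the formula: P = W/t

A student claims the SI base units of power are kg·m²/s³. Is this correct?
Units of each symbol in P = W/t:
  W (work): kg·m²/s²
  t (time): s  → in the denominator, contributes 1/s

Multiplying the contributions: [kg·m²/s²] · [1/s]
Adding exponents of each base unit: kg: 1, m: 2, s: -3
SI base units of power: kg·m²/s³

The claimed units kg·m²/s³ match the derived units, so the claim is correct.

Answer: Yes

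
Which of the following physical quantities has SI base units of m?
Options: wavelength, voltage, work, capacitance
Checking the SI base units of each option:
  wavelength (λ = v/f): m  ✓ matches
  voltage (V = IR): kg·m²/(s³·A)  ✗
  work (W = Fd): kg·m²/s²  ✗
  capacitance (C = Q/V): s⁴·A²/(kg·m²)  ✗

Only wavelength has units m.

Answer: wavelength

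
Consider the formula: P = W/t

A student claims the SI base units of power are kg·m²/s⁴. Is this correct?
Units of each symbol in P = W/t:
  W (work): kg·m²/s²
  t (time): s  → in the denominator, contributes 1/s

Multiplying the contributions: [kg·m²/s²] · [1/s]
Adding exponents of each base unit: kg: 1, m: 2, s: -3
SI base units of power: kg·m²/s³

The claimed units kg·m²/s⁴ (exponents kg: 1, m: 2, s: -4) do not match the derived units kg·m²/s³ (exponents kg: 1, m: 2, s: -3), so the claim is incorrect.

Answer: No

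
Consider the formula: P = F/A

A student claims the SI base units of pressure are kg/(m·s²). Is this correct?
Units of each symbol in P = F/A:
  F (force): kg·m/s²
  A (area): m²  → in the denominator, contributes 1/m²

Multiplying the contributions: [kg·m/s²] · [1/m²]
Adding exponents of each base unit: kg: 1, m: -1, s: -2
SI base units of pressure: kg/(m·s²)

The claimed units kg/(m·s²) match the derived units, so the claim is correct.

Answer: Yes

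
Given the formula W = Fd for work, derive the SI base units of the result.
Units of each symbol in W = Fd:
  F (force): kg·m/s²
  d (displacement): m

Multiplying the contributions: [kg·m/s²] · [m]
Adding exponents of each base unit: kg: 1, m: 2, s: -2
SI base units of work: kg·m²/s²

Answer: kg·m²/s²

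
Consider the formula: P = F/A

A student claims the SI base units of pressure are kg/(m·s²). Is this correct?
Units of each symbol in P = F/A:
  F (force): kg·m/s²
  A (area): m²  → in the denominator, contributes 1/m²

Multiplying the contributions: [kg·m/s²] · [1/m²]
Adding exponents of each base unit: kg: 1, m: -1, s: -2
SI base units of pressure: kg/(m·s²)

The claimed units kg/(m·s²) match the derived units, so the claim is correct.

Answer: Yes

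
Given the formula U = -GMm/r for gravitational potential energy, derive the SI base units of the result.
Units of each symbol in U = -GMm/r:
  G (gravitational constant): m³/(kg·s²)
  M (mass): kg
  m (mass): kg
  r (distance): m  → in the denominator, contributes 1/m
  The minus sign does not affect the units.

Multiplying the contributions: [m³/(kg·s²)] · [kg] · [kg] · [1/m]
Adding exponents of each base unit: kg: 1, m: 2, s: -2
SI base units of gravitational potential energy: kg·m²/s²

Answer: kg·m²/s²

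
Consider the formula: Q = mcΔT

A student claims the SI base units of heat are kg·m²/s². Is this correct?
Units of each symbol in Q = mcΔT:
  m (mass): kg
  c (specific heat capacity, in J/(kg·K)): m²/(s²·K)
  ΔT (temperature change): K

Multiplying the contributions: [kg] · [m²/(s²·K)] · [K]
Adding exponents of each base unit: kg: 1, m: 2, s: -2
SI base units of heat: kg·m²/s²

The claimed units kg·m²/s² match the derived units, so the claim is correct.

Answer: Yes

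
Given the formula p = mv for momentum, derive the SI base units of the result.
Units of each symbol in p = mv:
  m (mass): kg
  v (velocity): m/s

Multiplying the contributions: [kg] · [m/s]
Adding exponents of each base unit: kg: 1, m: 1, s: -1
SI base units of momentum: kg·m/s

Answer: kg·m/s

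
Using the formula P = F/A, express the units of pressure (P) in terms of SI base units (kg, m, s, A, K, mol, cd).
Units of each symbol in P = F/A:
  F (force): kg·m/s²
  A (area): m²  → in the denominator, contributes 1/m²

Multiplying the contributions: [kg·m/s²] · [1/m²]
Adding exponents of each base unit: kg: 1, m: -1, s: -2
SI base units of pressure: kg/(m·s²)

Answer: kg/(m·s²)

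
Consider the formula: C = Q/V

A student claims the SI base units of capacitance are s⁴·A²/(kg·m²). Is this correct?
Units of each symbol in C = Q/V:
  Q (charge, in coulombs): s·A
  V (voltage, in volts): kg·m²/(s³·A)  → in the denominator, contributes s³·A/(kg·m²)

Multiplying the contributions: [s·A] · [s³·A/(kg·m²)]
Adding exponents of each base unit: kg: -1, m: -2, s: 4, A: 2
SI base units of capacitance: s⁴·A²/(kg·m²)

The claimed units s⁴·A²/(kg·m²) match the derived units, so the claim is correct.

Answer: Yes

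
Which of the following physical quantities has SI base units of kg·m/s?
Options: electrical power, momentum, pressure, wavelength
Checking the SI base units of each option:
  electrical power (P = IV): kg·m²/s³  ✗
  momentum (p = mv): kg·m/s  ✓ matches
  pressure (P = F/A): kg/(m·s²)  ✗
  wavelength (λ = v/f): m  ✗

Only momentum has units kg·m/s.

Answer: momentum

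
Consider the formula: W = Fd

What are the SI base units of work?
Units of each symbol in W = Fd:
  F (force): kg·m/s²
  d (displacement): m

Multiplying the contributions: [kg·m/s²] · [m]
Adding exponents of each base unit: kg: 1, m: 2, s: -2
SI base units of work: kg·m²/s²

Answer: kg·m²/s²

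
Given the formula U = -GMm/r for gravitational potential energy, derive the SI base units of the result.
Units of each symbol in U = -GMm/r:
  G (gravitational constant): m³/(kg·s²)
  M (mass): kg
  m (mass): kg
  r (distance): m  → in the denominator, contributes 1/m
  The minus sign does not affect the units.

Multiplying the contributions: [m³/(kg·s²)] · [kg] · [kg] · [1/m]
Adding exponents of each base unit: kg: 1, m: 2, s: -2
SI base units of gravitational potential energy: kg·m²/s²

Answer: kg·m²/s²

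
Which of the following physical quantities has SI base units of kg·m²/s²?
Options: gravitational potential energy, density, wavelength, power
Checking the SI base units of each option:
  gravitational potential energy (U = -GMm/r): kg·m²/s²  ✓ matches
  density (ρ = m/V): kg/m³  ✗
  wavelength (λ = v/f): m  ✗
  power (P = W/t): kg·m²/s³  ✗

Only gravitational potential energy has units kg·m²/s².

Answer: gravitational potential energy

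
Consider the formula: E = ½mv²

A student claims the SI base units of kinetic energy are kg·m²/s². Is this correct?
Units of each symbol in E = ½mv²:
  m (mass): kg
  v (speed): m/s  → to the power 2, contributes m²/s²
  The factor ½ is dimensionless.

Multiplying the contributions: [kg] · [m²/s²]
Adding exponents of each base unit: kg: 1, m: 2, s: -2
SI base units of kinetic energy: kg·m²/s²

The claimed units kg·m²/s² match the derived units, so the claim is correct.

Answer: Yes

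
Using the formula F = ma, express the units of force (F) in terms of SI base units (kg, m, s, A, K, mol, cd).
Units of each symbol in F = ma:
  m (mass): kg
  a (acceleration): m/s²

Multiplying the contributions: [kg] · [m/s²]
Adding exponents of each base unit: kg: 1, m: 1, s: -2
SI base units of force: kg·m/s²

Answer: kg·m/s²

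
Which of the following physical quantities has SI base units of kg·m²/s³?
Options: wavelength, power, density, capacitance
Checking the SI base units of each option:
  wavelength (λ = v/f): m  ✗
  power (P = W/t): kg·m²/s³  ✓ matches
  density (ρ = m/V): kg/m³  ✗
  capacitance (C = Q/V): s⁴·A²/(kg·m²)  ✗

Only power has units kg·m²/s³.

Answer: power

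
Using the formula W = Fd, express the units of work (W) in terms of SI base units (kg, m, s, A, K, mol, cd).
Units of each symbol in W = Fd:
  F (force): kg·m/s²
  d (displacement): m

Multiplying the contributions: [kg·m/s²] · [m]
Adding exponents of each base unit: kg: 1, m: 2, s: -2
SI base units of work: kg·m²/s²

Answer: kg·m²/s²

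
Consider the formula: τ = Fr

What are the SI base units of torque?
Units of each symbol in τ = Fr:
  F (force): kg·m/s²
  r (lever arm): m

Multiplying the contributions: [kg·m/s²] · [m]
Adding exponents of each base unit: kg: 1, m: 2, s: -2
SI base units of torque: kg·m²/s²

Answer: kg·m²/s²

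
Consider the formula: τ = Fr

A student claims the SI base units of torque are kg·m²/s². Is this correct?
Units of each symbol in τ = Fr:
  F (force): kg·m/s²
  r (lever arm): m

Multiplying the contributions: [kg·m/s²] · [m]
Adding exponents of each base unit: kg: 1, m: 2, s: -2
SI base units of torque: kg·m²/s²

The claimed units kg·m²/s² match the derived units, so the claim is correct.

Answer: Yes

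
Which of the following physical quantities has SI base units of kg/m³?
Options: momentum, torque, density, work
Checking the SI base units of each option:
  momentum (p = mv): kg·m/s  ✗
  torque (τ = Fr): kg·m²/s²  ✗
  density (ρ = m/V): kg/m³  ✓ matches
  work (W = Fd): kg·m²/s²  ✗

Only density has units kg/m³.

Answer: density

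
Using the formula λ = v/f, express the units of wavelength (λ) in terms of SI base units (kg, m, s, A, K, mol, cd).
Units of each symbol in λ = v/f:
  v (wave speed): m/s
  f (frequency): 1/s  → in the denominator, contributes s

Multiplying the contributions: [m/s] · [s]
Adding exponents of each base unit: m: 1
SI base units of wavelength: m

Answer: m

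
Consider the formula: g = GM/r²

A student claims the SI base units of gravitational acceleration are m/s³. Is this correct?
Units of each symbol in g = GM/r²:
  G (gravitational constant): m³/(kg·s²)
  M (mass): kg
  r (distance): m  → to the power 2 in the denominator, contributes 1/m²

Multiplying the contributions: [m³/(kg·s²)] · [kg] · [1/m²]
Adding exponents of each base unit: m: 1, s: -2
SI base units of gravitational acceleration: m/s²

The claimed units m/s³ (exponents m: 1, s: -3) do not match the derived units m/s² (exponents m: 1, s: -2), so the claim is incorrect.

Answer: No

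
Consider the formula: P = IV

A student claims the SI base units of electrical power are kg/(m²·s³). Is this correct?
Units of each symbol in P = IV:
  I (current): A
  V (voltage, in volts): kg·m²/(s³·A)

Multiplying the contributions: [A] · [kg·m²/(s³·A)]
Adding exponents of each base unit: kg: 1, m: 2, s: -3
SI base units of electrical power: kg·m²/s³

The claimed units kg/(m²·s³) (exponents kg: 1, m: -2, s: -3) do not match the derived units kg·m²/s³ (exponents kg: 1, m: 2, s: -3), so the claim is incorrect.

Answer: No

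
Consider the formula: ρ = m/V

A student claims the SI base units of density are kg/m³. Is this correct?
Units of each symbol in ρ = m/V:
  m (mass): kg
  V (volume): m³  → in the denominator, contributes 1/m³

Multiplying the contributions: [kg] · [1/m³]
Adding exponents of each base unit: kg: 1, m: -3
SI base units of density: kg/m³

The claimed units kg/m³ match the derived units, so the claim is correct.

Answer: Yes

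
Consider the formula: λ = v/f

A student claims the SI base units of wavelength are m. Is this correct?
Units of each symbol in λ = v/f:
  v (wave speed): m/s
  f (frequency): 1/s  → in the denominator, contributes s

Multiplying the contributions: [m/s] · [s]
Adding exponents of each base unit: m: 1
SI base units of wavelength: m

The claimed units m match the derived units, so the claim is correct.

Answer: Yes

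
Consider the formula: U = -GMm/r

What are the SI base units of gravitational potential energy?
Units of each symbol in U = -GMm/r:
  G (gravitational constant): m³/(kg·s²)
  M (mass): kg
  m (mass): kg
  r (distance): m  → in the denominator, contributes 1/m
  The minus sign does not affect the units.

Multiplying the contributions: [m³/(kg·s²)] · [kg] · [kg] · [1/m]
Adding exponents of each base unit: kg: 1, m: 2, s: -2
SI base units of gravitational potential energy: kg·m²/s²

Answer: kg·m²/s²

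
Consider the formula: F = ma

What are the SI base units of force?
Units of each symbol in F = ma:
  m (mass): kg
  a (acceleration): m/s²

Multiplying the contributions: [kg] · [m/s²]
Adding exponents of each base unit: kg: 1, m: 1, s: -2
SI base units of force: kg·m/s²

Answer: kg·m/s²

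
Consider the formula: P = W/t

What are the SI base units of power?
Units of each symbol in P = W/t:
  W (work): kg·m²/s²
  t (time): s  → in the denominator, contributes 1/s

Multiplying the contributions: [kg·m²/s²] · [1/s]
Adding exponents of each base unit: kg: 1, m: 2, s: -3
SI base units of power: kg·m²/s³

Answer: kg·m²/s³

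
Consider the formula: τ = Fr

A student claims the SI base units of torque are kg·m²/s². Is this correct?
Units of each symbol in τ = Fr:
  F (force): kg·m/s²
  r (lever arm): m

Multiplying the contributions: [kg·m/s²] · [m]
Adding exponents of each base unit: kg: 1, m: 2, s: -2
SI base units of torque: kg·m²/s²

The claimed units kg·m²/s² match the derived units, so the claim is correct.

Answer: Yes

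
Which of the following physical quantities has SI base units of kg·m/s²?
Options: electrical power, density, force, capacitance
Checking the SI base units of each option:
  electrical power (P = IV): kg·m²/s³  ✗
  density (ρ = m/V): kg/m³  ✗
  force (F = ma): kg·m/s²  ✓ matches
  capacitance (C = Q/V): s⁴·A²/(kg·m²)  ✗

Only force has units kg·m/s².

Answer: force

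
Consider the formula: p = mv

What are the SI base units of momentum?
Units of each symbol in p = mv:
  m (mass): kg
  v (velocity): m/s

Multiplying the contributions: [kg] · [m/s]
Adding exponents of each base unit: kg: 1, m: 1, s: -1
SI base units of momentum: kg·m/s

Answer: kg·m/s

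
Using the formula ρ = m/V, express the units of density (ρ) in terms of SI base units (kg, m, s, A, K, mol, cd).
Units of each symbol in ρ = m/V:
  m (mass): kg
  V (volume): m³  → in the denominator, contributes 1/m³

Multiplying the contributions: [kg] · [1/m³]
Adding exponents of each base unit: kg: 1, m: -3
SI base units of density: kg/m³

Answer: kg/m³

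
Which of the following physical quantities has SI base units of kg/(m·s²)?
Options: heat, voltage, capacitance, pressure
Checking the SI base units of each option:
  heat (Q = mcΔT): kg·m²/s²  ✗
  voltage (V = IR): kg·m²/(s³·A)  ✗
  capacitance (C = Q/V): s⁴·A²/(kg·m²)  ✗
  pressure (P = F/A): kg/(m·s²)  ✓ matches

Only pressure has units kg/(m·s²).

Answer: pressure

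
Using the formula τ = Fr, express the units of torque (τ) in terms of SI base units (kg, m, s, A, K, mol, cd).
Units of each symbol in τ = Fr:
  F (force): kg·m/s²
  r (lever arm): m

Multiplying the contributions: [kg·m/s²] · [m]
Adding exponents of each base unit: kg: 1, m: 2, s: -2
SI base units of torque: kg·m²/s²

Answer: kg·m²/s²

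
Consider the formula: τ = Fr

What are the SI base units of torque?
Units of each symbol in τ = Fr:
  F (force): kg·m/s²
  r (lever arm): m

Multiplying the contributions: [kg·m/s²] · [m]
Adding exponents of each base unit: kg: 1, m: 2, s: -2
SI base units of torque: kg·m²/s²

Answer: kg·m²/s²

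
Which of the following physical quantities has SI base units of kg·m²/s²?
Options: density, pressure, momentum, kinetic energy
Checking the SI base units of each option:
  density (ρ = m/V): kg/m³  ✗
  pressure (P = F/A): kg/(m·s²)  ✗
  momentum (p = mv): kg·m/s  ✗
  kinetic energy (E = ½mv²): kg·m²/s²  ✓ matches

Only kinetic energy has units kg·m²/s².

Answer: kinetic energy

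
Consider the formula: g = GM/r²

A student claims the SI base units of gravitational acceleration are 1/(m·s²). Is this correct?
Units of each symbol in g = GM/r²:
  G (gravitational constant): m³/(kg·s²)
  M (mass): kg
  r (distance): m  → to the power 2 in the denominator, contributes 1/m²

Multiplying the contributions: [m³/(kg·s²)] · [kg] · [1/m²]
Adding exponents of each base unit: m: 1, s: -2
SI base units of gravitational acceleration: m/s²

The claimed units 1/(m·s²) (exponents m: -1, s: -2) do not match the derived units m/s² (exponents m: 1, s: -2), so the claim is incorrect.

Answer: No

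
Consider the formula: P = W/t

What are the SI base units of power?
Units of each symbol in P = W/t:
  W (work): kg·m²/s²
  t (time): s  → in the denominator, contributes 1/s

Multiplying the contributions: [kg·m²/s²] · [1/s]
Adding exponents of each base unit: kg: 1, m: 2, s: -3
SI base units of power: kg·m²/s³

Answer: kg·m²/s³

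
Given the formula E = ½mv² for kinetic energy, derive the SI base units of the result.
Units of each symbol in E = ½mv²:
  m (mass): kg
  v (speed): m/s  → to the power 2, contributes m²/s²
  The factor ½ is dimensionless.

Multiplying the contributions: [kg] · [m²/s²]
Adding exponents of each base unit: kg: 1, m: 2, s: -2
SI base units of kinetic energy: kg·m²/s²

Answer: kg·m²/s²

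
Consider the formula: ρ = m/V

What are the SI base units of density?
Units of each symbol in ρ = m/V:
  m (mass): kg
  V (volume): m³  → in the denominator, contributes 1/m³

Multiplying the contributions: [kg] · [1/m³]
Adding exponents of each base unit: kg: 1, m: -3
SI base units of density: kg/m³

Answer: kg/m³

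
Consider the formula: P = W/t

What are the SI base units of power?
Units of each symbol in P = W/t:
  W (work): kg·m²/s²
  t (time): s  → in the denominator, contributes 1/s

Multiplying the contributions: [kg·m²/s²] · [1/s]
Adding exponents of each base unit: kg: 1, m: 2, s: -3
SI base units of power: kg·m²/s³

Answer: kg·m²/s³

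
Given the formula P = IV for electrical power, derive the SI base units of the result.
Units of each symbol in P = IV:
  I (current): A
  V (voltage, in volts): kg·m²/(s³·A)

Multiplying the contributions: [A] · [kg·m²/(s³·A)]
Adding exponents of each base unit: kg: 1, m: 2, s: -3
SI base units of electrical power: kg·m²/s³

Answer: kg·m²/s³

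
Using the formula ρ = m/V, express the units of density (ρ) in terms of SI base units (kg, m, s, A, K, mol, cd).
Units of each symbol in ρ = m/V:
  m (mass): kg
  V (volume): m³  → in the denominator, contributes 1/m³

Multiplying the contributions: [kg] · [1/m³]
Adding exponents of each base unit: kg: 1, m: -3
SI base units of density: kg/m³

Answer: kg/m³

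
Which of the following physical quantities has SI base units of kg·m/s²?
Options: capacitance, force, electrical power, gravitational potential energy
Checking the SI base units of each option:
  capacitance (C = Q/V): s⁴·A²/(kg·m²)  ✗
  force (F = ma): kg·m/s²  ✓ matches
  electrical power (P = IV): kg·m²/s³  ✗
  gravitational potential energy (U = -GMm/r): kg·m²/s²  ✗

Only force has units kg·m/s².

Answer: force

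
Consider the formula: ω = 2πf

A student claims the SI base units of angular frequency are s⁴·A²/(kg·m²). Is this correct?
Units of each symbol in ω = 2πf:
  f (frequency): 1/s
  The factor 2π is dimensionless.

Multiplying the contributions: [1/s]
Adding exponents of each base unit: s: -1
SI base units of angular frequency: 1/s

The claimed units s⁴·A²/(kg·m²) (exponents kg: -1, m: -2, s: 4, A: 2) do not match the derived units 1/s (exponents s: -1), so the claim is incorrect.

Answer: No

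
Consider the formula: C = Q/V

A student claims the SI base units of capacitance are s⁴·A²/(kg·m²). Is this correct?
Units of each symbol in C = Q/V:
  Q (charge, in coulombs): s·A
  V (voltage, in volts): kg·m²/(s³·A)  → in the denominator, contributes s³·A/(kg·m²)

Multiplying the contributions: [s·A] · [s³·A/(kg·m²)]
Adding exponents of each base unit: kg: -1, m: -2, s: 4, A: 2
SI base units of capacitance: s⁴·A²/(kg·m²)

The claimed units s⁴·A²/(kg·m²) match the derived units, so the claim is correct.

Answer: Yes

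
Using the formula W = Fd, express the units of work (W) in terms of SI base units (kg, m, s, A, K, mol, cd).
Units of each symbol in W = Fd:
  F (force): kg·m/s²
  d (displacement): m

Multiplying the contributions: [kg·m/s²] · [m]
Adding exponents of each base unit: kg: 1, m: 2, s: -2
SI base units of work: kg·m²/s²

Answer: kg·m²/s²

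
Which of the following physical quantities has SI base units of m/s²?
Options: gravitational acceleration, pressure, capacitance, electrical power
Checking the SI base units of each option:
  gravitational acceleration (g = GM/r²): m/s²  ✓ matches
  pressure (P = F/A): kg/(m·s²)  ✗
  capacitance (C = Q/V): s⁴·A²/(kg·m²)  ✗
  electrical power (P = IV): kg·m²/s³  ✗

Only gravitational acceleration has units m/s².

Answer: gravitational acceleration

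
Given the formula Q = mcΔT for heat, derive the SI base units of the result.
Units of each symbol in Q = mcΔT:
  m (mass): kg
  c (specific heat capacity, in J/(kg·K)): m²/(s²·K)
  ΔT (temperature change): K

Multiplying the contributions: [kg] · [m²/(s²·K)] · [K]
Adding exponents of each base unit: kg: 1, m: 2, s: -2
SI base units of heat: kg·m²/s²

Answer: kg·m²/s²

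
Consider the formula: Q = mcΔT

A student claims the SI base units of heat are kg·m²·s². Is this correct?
Units of each symbol in Q = mcΔT:
  m (mass): kg
  c (specific heat capacity, in J/(kg·K)): m²/(s²·K)
  ΔT (temperature change): K

Multiplying the contributions: [kg] · [m²/(s²·K)] · [K]
Adding exponents of each base unit: kg: 1, m: 2, s: -2
SI base units of heat: kg·m²/s²

The claimed units kg·m²·s² (exponents kg: 1, m: 2, s: 2) do not match the derived units kg·m²/s² (exponents kg: 1, m: 2, s: -2), so the claim is incorrect.

Answer: No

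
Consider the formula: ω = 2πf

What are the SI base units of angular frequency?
Units of each symbol in ω = 2πf:
  f (frequency): 1/s
  The factor 2π is dimensionless.

Multiplying the contributions: [1/s]
Adding exponents of each base unit: s: -1
SI base units of angular frequency: 1/s

Answer: 1/s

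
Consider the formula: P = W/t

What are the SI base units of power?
Units of each symbol in P = W/t:
  W (work): kg·m²/s²
  t (time): s  → in the denominator, contributes 1/s

Multiplying the contributions: [kg·m²/s²] · [1/s]
Adding exponents of each base unit: kg: 1, m: 2, s: -3
SI base units of power: kg·m²/s³

Answer: kg·m²/s³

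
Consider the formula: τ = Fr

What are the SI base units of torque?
Units of each symbol in τ = Fr:
  F (force): kg·m/s²
  r (lever arm): m

Multiplying the contributions: [kg·m/s²] · [m]
Adding exponents of each base unit: kg: 1, m: 2, s: -2
SI base units of torque: kg·m²/s²

Answer: kg·m²/s²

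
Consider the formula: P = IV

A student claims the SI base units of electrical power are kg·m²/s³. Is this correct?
Units of each symbol in P = IV:
  I (current): A
  V (voltage, in volts): kg·m²/(s³·A)

Multiplying the contributions: [A] · [kg·m²/(s³·A)]
Adding exponents of each base unit: kg: 1, m: 2, s: -3
SI base units of electrical power: kg·m²/s³

The claimed units kg·m²/s³ match the derived units, so the claim is correct.

Answer: Yes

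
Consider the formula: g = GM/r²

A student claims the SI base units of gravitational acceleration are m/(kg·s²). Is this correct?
Units of each symbol in g = GM/r²:
  G (gravitational constant): m³/(kg·s²)
  M (mass): kg
  r (distance): m  → to the power 2 in the denominator, contributes 1/m²

Multiplying the contributions: [m³/(kg·s²)] · [kg] · [1/m²]
Adding exponents of each base unit: m: 1, s: -2
SI base units of gravitational acceleration: m/s²

The claimed units m/(kg·s²) (exponents kg: -1, m: 1, s: -2) do not match the derived units m/s² (exponents m: 1, s: -2), so the claim is incorrect.

Answer: No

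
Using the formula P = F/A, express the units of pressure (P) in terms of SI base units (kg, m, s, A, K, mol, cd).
Units of each symbol in P = F/A:
  F (force): kg·m/s²
  A (area): m²  → in the denominator, contributes 1/m²

Multiplying the contributions: [kg·m/s²] · [1/m²]
Adding exponents of each base unit: kg: 1, m: -1, s: -2
SI base units of pressure: kg/(m·s²)

Answer: kg/(m·s²)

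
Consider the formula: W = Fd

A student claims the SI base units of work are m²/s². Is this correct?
Units of each symbol in W = Fd:
  F (force): kg·m/s²
  d (displacement): m

Multiplying the contributions: [kg·m/s²] · [m]
Adding exponents of each base unit: kg: 1, m: 2, s: -2
SI base units of work: kg·m²/s²

The claimed units m²/s² (exponents m: 2, s: -2) do not match the derived units kg·m²/s² (exponents kg: 1, m: 2, s: -2), so the claim is incorrect.

Answer: No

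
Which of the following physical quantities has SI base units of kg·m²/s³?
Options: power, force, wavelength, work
Checking the SI base units of each option:
  power (P = W/t): kg·m²/s³  ✓ matches
  force (F = ma): kg·m/s²  ✗
  wavelength (λ = v/f): m  ✗
  work (W = Fd): kg·m²/s²  ✗

Only power has units kg·m²/s³.

Answer: power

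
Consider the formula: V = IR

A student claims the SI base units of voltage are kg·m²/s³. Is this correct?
Units of each symbol in V = IR:
  I (current): A
  R (resistance, in ohms): kg·m²/(s³·A²)

Multiplying the contributions: [A] · [kg·m²/(s³·A²)]
Adding exponents of each base unit: kg: 1, m: 2, s: -3, A: -1
SI base units of voltage: kg·m²/(s³·A)

The claimed units kg·m²/s³ (exponents kg: 1, m: 2, s: -3) do not match the derived units kg·m²/(s³·A) (exponents kg: 1, m: 2, s: -3, A: -1), so the claim is incorrect.

Answer: No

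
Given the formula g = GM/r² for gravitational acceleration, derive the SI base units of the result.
Units of each symbol in g = GM/r²:
  G (gravitational constant): m³/(kg·s²)
  M (mass): kg
  r (distance): m  → to the power 2 in the denominator, contributes 1/m²

Multiplying the contributions: [m³/(kg·s²)] · [kg] · [1/m²]
Adding exponents of each base unit: m: 1, s: -2
SI base units of gravitational acceleration: m/s²

Answer: m/s²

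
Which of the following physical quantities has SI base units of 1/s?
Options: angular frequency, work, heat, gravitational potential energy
Checking the SI base units of each option:
  angular frequency (ω = 2πf): 1/s  ✓ matches
  work (W = Fd): kg·m²/s²  ✗
  heat (Q = mcΔT): kg·m²/s²  ✗
  gravitational potential energy (U = -GMm/r): kg·m²/s²  ✗

Only angular frequency has units 1/s.

Answer: angular frequency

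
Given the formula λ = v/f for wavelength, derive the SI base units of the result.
Units of each symbol in λ = v/f:
  v (wave speed): m/s
  f (frequency): 1/s  → in the denominator, contributes s

Multiplying the contributions: [m/s] · [s]
Adding exponents of each base unit: m: 1
SI base units of wavelength: m

Answer: m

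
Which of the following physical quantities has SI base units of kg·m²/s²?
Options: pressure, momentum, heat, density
Checking the SI base units of each option:
  pressure (P = F/A): kg/(m·s²)  ✗
  momentum (p = mv): kg·m/s  ✗
  heat (Q = mcΔT): kg·m²/s²  ✓ matches
  density (ρ = m/V): kg/m³  ✗

Only heat has units kg·m²/s².

Answer: heat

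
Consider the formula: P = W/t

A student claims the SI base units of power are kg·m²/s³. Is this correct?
Units of each symbol in P = W/t:
  W (work): kg·m²/s²
  t (time): s  → in the denominator, contributes 1/s

Multiplying the contributions: [kg·m²/s²] · [1/s]
Adding exponents of each base unit: kg: 1, m: 2, s: -3
SI base units of power: kg·m²/s³

The claimed units kg·m²/s³ match the derived units, so the claim is correct.

Answer: Yes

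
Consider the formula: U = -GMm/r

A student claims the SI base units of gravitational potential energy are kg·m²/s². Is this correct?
Units of each symbol in U = -GMm/r:
  G (gravitational constant): m³/(kg·s²)
  M (mass): kg
  m (mass): kg
  r (distance): m  → in the denominator, contributes 1/m
  The minus sign does not affect the units.

Multiplying the contributions: [m³/(kg·s²)] · [kg] · [kg] · [1/m]
Adding exponents of each base unit: kg: 1, m: 2, s: -2
SI base units of gravitational potential energy: kg·m²/s²

The claimed units kg·m²/s² match the derived units, so the claim is correct.

Answer: Yes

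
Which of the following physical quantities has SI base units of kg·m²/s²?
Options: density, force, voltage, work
Checking the SI base units of each option:
  density (ρ = m/V): kg/m³  ✗
  force (F = ma): kg·m/s²  ✗
  voltage (V = IR): kg·m²/(s³·A)  ✗
  work (W = Fd): kg·m²/s²  ✓ matches

Only work has units kg·m²/s².

Answer: work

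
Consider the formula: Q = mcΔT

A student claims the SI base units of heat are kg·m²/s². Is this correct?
Units of each symbol in Q = mcΔT:
  m (mass): kg
  c (specific heat capacity, in J/(kg·K)): m²/(s²·K)
  ΔT (temperature change): K

Multiplying the contributions: [kg] · [m²/(s²·K)] · [K]
Adding exponents of each base unit: kg: 1, m: 2, s: -2
SI base units of heat: kg·m²/s²

The claimed units kg·m²/s² match the derived units, so the claim is correct.

Answer: Yes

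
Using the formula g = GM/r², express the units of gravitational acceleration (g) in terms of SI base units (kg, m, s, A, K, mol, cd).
Units of each symbol in g = GM/r²:
  G (gravitational constant): m³/(kg·s²)
  M (mass): kg
  r (distance): m  → to the power 2 in the denominator, contributes 1/m²

Multiplying the contributions: [m³/(kg·s²)] · [kg] · [1/m²]
Adding exponents of each base unit: m: 1, s: -2
SI base units of gravitational acceleration: m/s²

Answer: m/s²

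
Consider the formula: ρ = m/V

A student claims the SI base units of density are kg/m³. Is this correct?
Units of each symbol in ρ = m/V:
  m (mass): kg
  V (volume): m³  → in the denominator, contributes 1/m³

Multiplying the contributions: [kg] · [1/m³]
Adding exponents of each base unit: kg: 1, m: -3
SI base units of density: kg/m³

The claimed units kg/m³ match the derived units, so the claim is correct.

Answer: Yes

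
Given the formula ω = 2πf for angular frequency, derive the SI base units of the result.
Units of each symbol in ω = 2πf:
  f (frequency): 1/s
  The factor 2π is dimensionless.

Multiplying the contributions: [1/s]
Adding exponents of each base unit: s: -1
SI base units of angular frequency: 1/s

Answer: 1/s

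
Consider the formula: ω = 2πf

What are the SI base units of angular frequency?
Units of each symbol in ω = 2πf:
  f (frequency): 1/s
  The factor 2π is dimensionless.

Multiplying the contributions: [1/s]
Adding exponents of each base unit: s: -1
SI base units of angular frequency: 1/s

Answer: 1/s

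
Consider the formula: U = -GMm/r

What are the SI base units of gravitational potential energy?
Units of each symbol in U = -GMm/r:
  G (gravitational constant): m³/(kg·s²)
  M (mass): kg
  m (mass): kg
  r (distance): m  → in the denominator, contributes 1/m
  The minus sign does not affect the units.

Multiplying the contributions: [m³/(kg·s²)] · [kg] · [kg] · [1/m]
Adding exponents of each base unit: kg: 1, m: 2, s: -2
SI base units of gravitational potential energy: kg·m²/s²

Answer: kg·m²/s²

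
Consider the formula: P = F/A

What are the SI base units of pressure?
Units of each symbol in P = F/A:
  F (force): kg·m/s²
  A (area): m²  → in the denominator, contributes 1/m²

Multiplying the contributions: [kg·m/s²] · [1/m²]
Adding exponents of each base unit: kg: 1, m: -1, s: -2
SI base units of pressure: kg/(m·s²)

Answer: kg/(m·s²)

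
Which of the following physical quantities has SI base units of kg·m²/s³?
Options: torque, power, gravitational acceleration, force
Checking the SI base units of each option:
  torque (τ = Fr): kg·m²/s²  ✗
  power (P = W/t): kg·m²/s³  ✓ matches
  gravitational acceleration (g = GM/r²): m/s²  ✗
  force (F = ma): kg·m/s²  ✗

Only power has units kg·m²/s³.

Answer: power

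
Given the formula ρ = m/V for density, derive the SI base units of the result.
Units of each symbol in ρ = m/V:
  m (mass): kg
  V (volume): m³  → in the denominator, contributes 1/m³

Multiplying the contributions: [kg] · [1/m³]
Adding exponents of each base unit: kg: 1, m: -3
SI base units of density: kg/m³

Answer: kg/m³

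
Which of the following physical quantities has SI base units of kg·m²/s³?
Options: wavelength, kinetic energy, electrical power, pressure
Checking the SI base units of each option:
  wavelength (λ = v/f): m  ✗
  kinetic energy (E = ½mv²): kg·m²/s²  ✗
  electrical power (P = IV): kg·m²/s³  ✓ matches
  pressure (P = F/A): kg/(m·s²)  ✗

Only electrical power has units kg·m²/s³.

Answer: electrical power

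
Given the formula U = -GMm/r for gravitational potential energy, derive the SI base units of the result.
Units of each symbol in U = -GMm/r:
  G (gravitational constant): m³/(kg·s²)
  M (mass): kg
  m (mass): kg
  r (distance): m  → in the denominator, contributes 1/m
  The minus sign does not affect the units.

Multiplying the contributions: [m³/(kg·s²)] · [kg] · [kg] · [1/m]
Adding exponents of each base unit: kg: 1, m: 2, s: -2
SI base units of gravitational potential energy: kg·m²/s²

Answer: kg·m²/s²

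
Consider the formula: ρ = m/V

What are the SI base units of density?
Units of each symbol in ρ = m/V:
  m (mass): kg
  V (volume): m³  → in the denominator, contributes 1/m³

Multiplying the contributions: [kg] · [1/m³]
Adding exponents of each base unit: kg: 1, m: -3
SI base units of density: kg/m³

Answer: kg/m³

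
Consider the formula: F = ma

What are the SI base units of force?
Units of each symbol in F = ma:
  m (mass): kg
  a (acceleration): m/s²

Multiplying the contributions: [kg] · [m/s²]
Adding exponents of each base unit: kg: 1, m: 1, s: -2
SI base units of force: kg·m/s²

Answer: kg·m/s²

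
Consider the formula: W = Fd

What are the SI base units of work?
Units of each symbol in W = Fd:
  F (force): kg·m/s²
  d (displacement): m

Multiplying the contributions: [kg·m/s²] · [m]
Adding exponents of each base unit: kg: 1, m: 2, s: -2
SI base units of work: kg·m²/s²

Answer: kg·m²/s²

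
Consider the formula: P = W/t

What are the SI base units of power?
Units of each symbol in P = W/t:
  W (work): kg·m²/s²
  t (time): s  → in the denominator, contributes 1/s

Multiplying the contributions: [kg·m²/s²] · [1/s]
Adding exponents of each base unit: kg: 1, m: 2, s: -3
SI base units of power: kg·m²/s³

Answer: kg·m²/s³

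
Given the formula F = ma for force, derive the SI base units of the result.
Units of each symbol in F = ma:
  m (mass): kg
  a (acceleration): m/s²

Multiplying the contributions: [kg] · [m/s²]
Adding exponents of each base unit: kg: 1, m: 1, s: -2
SI base units of force: kg·m/s²

Answer: kg·m/s²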